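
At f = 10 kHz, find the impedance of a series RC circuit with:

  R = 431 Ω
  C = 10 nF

Step 1 — Angular frequency: ω = 2π·f = 2π·1e+04 = 6.283e+04 rad/s.
Step 2 — Component impedances:
  R: Z = R = 431 Ω
  C: Z = 1/(jωC) = -j/(ω·C) = 0 - j1592 Ω
Step 3 — Series combination: Z_total = R + C = 431 - j1592 Ω = 1649∠-74.8° Ω.

Z = 431 - j1592 Ω = 1649∠-74.8° Ω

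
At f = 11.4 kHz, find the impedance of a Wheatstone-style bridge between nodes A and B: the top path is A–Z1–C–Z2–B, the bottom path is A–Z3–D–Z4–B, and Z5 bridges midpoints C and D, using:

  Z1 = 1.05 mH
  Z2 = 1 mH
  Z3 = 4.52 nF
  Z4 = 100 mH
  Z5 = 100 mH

Step 1 — Angular frequency: ω = 2π·f = 2π·1.14e+04 = 7.163e+04 rad/s.
Step 2 — Component impedances:
  Z1: Z = jωL = j·7.163e+04·0.00105 = 0 + j75.21 Ω
  Z2: Z = jωL = j·7.163e+04·0.001 = 0 + j71.63 Ω
  Z3: Z = 1/(jωC) = -j/(ω·C) = 0 - j3089 Ω
  Z4: Z = jωL = j·7.163e+04·0.1 = 0 + j7163 Ω
  Z5: Z = jωL = j·7.163e+04·0.1 = 0 + j7163 Ω
Step 3 — Bridge requires nodal analysis (the Z5 bridge couples midpoints C and D, so the two paths cannot be reduced to a simple series/parallel combination). Setting node B to ground and injecting 1 A at node A, the 3-node admittance system at A, C, D solves to V_A = Z_AB = 0 + j125.5 Ω = 125.5∠90.0° Ω.

Z = 0 + j125.5 Ω = 125.5∠90.0° Ω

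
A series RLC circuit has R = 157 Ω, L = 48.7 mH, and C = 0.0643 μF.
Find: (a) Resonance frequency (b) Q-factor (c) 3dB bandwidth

Step 1 — Resonance: ω₀ = 1/√(LC) = 1/√(0.0487·6.43e-08) = 1.787e+04 rad/s.
Step 2 — f₀ = ω₀/(2π) = 2844 Hz.
Step 3 — Series Q: Q = ω₀L/R = 1.787e+04·0.0487/157 = 5.543.
Step 4 — Bandwidth: Δω = ω₀/Q = 3224 rad/s; BW = Δω/(2π) = 513.1 Hz.

(a) f₀ = 2844 Hz  (b) Q = 5.543  (c) BW = 513.1 Hz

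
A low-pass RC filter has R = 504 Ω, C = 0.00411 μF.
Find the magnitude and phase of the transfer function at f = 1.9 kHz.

Step 1 — Angular frequency: ω = 2π·1900 = 1.194e+04 rad/s.
Step 2 — Transfer function: H(jω) = 1/(1 + jωRC).
Step 3 — Denominator: 1 + jωRC = 1 + j·1.194e+04·504·4.11e-09 = 1 + j0.02473.
Step 4 — H = 0.9994 - j0.02471.
Step 5 — Magnitude: |H| = 0.9997 (-0.0 dB); phase: φ = -1.4°.

|H| = 0.9997 (-0.0 dB), φ = -1.4°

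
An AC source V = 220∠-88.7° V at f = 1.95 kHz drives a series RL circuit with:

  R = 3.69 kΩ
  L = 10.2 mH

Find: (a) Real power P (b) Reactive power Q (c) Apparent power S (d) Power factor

Step 1 — Angular frequency: ω = 2π·f = 2π·1950 = 1.225e+04 rad/s.
Step 2 — Component impedances:
  R: Z = R = 3690 Ω
  L: Z = jωL = j·1.225e+04·0.0102 = 0 + j125 Ω
Step 3 — Series combination: Z_total = R + L = 3690 + j125 Ω = 3692∠1.9° Ω.
Step 4 — Source phasor: V = 220∠-88.7° V = 4.991 - j219.9 V.
Step 5 — Current: I = V / Z = -0.0006653 - j0.05958 A = 0.05959∠-90.6° A.
Step 6 — Complex power: S = V·I* = 13.1 + j0.4437 VA.
Step 7 — Real power: P = Re(S) = 13.1 W.
Step 8 — Reactive power: Q = Im(S) = 0.4437 VAR.
Step 9 — Apparent power: |S| = 13.11 VA.
Step 10 — Power factor: PF = P/|S| = 0.9994 (lagging).

(a) P = 13.1 W  (b) Q = 0.4437 VAR  (c) S = 13.11 VA  (d) PF = 0.9994 (lagging)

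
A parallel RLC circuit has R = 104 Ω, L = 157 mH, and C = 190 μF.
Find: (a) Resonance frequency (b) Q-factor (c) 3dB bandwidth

Step 1 — Resonance: ω₀ = 1/√(LC) = 1/√(0.157·0.00019) = 183.1 rad/s.
Step 2 — f₀ = ω₀/(2π) = 29.14 Hz.
Step 3 — Parallel Q: Q = R/(ω₀L) = 104/(183.1·0.157) = 3.618.
Step 4 — Bandwidth: Δω = ω₀/Q = 50.61 rad/s; BW = Δω/(2π) = 8.054 Hz.

(a) f₀ = 29.14 Hz  (b) Q = 3.618  (c) BW = 8.054 Hz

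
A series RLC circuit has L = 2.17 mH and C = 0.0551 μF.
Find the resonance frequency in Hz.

Step 1 — Resonance condition Im(Z)=0 gives ω₀ = 1/√(LC).
Step 2 — ω₀ = 1/√(0.00217·5.51e-08) = 9.145e+04 rad/s.
Step 3 — f₀ = ω₀/(2π) = 1.456e+04 Hz.

f₀ = 1.456e+04 Hz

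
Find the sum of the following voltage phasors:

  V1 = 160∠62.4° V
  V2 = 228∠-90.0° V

Step 1 — Convert each phasor to rectangular form:
  V1 = 160·(cos(62.4°) + j·sin(62.4°)) = 74.13 + j141.8 V
  V2 = 228·(cos(-90.0°) + j·sin(-90.0°)) = 0 - j228 V
Step 2 — Sum components: V_total = 74.13 - j86.21 V.
Step 3 — Convert to polar: |V_total| = 113.7 V, ∠V_total = -49.3°.

V_total = 113.7∠-49.3° V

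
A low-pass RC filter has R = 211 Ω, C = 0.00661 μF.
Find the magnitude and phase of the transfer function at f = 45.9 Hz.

Step 1 — Angular frequency: ω = 2π·45.9 = 288.4 rad/s.
Step 2 — Transfer function: H(jω) = 1/(1 + jωRC).
Step 3 — Denominator: 1 + jωRC = 1 + j·288.4·211·6.61e-09 = 1 + j0.0004022.
Step 4 — H = 1 - j0.0004022.
Step 5 — Magnitude: |H| = 1 (-0.0 dB); phase: φ = -0.0°.

|H| = 1 (-0.0 dB), φ = -0.0°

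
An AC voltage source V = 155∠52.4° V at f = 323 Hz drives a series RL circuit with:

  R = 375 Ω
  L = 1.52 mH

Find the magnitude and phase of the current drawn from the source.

Step 1 — Angular frequency: ω = 2π·f = 2π·323 = 2029 rad/s.
Step 2 — Component impedances:
  R: Z = R = 375 Ω
  L: Z = jωL = j·2029·0.00152 = 0 + j3.085 Ω
Step 3 — Series combination: Z_total = R + L = 375 + j3.085 Ω = 375∠0.5° Ω.
Step 4 — Source phasor: V = 155∠52.4° V = 94.57 + j122.8 V.
Step 5 — Ohm's law: I = V / Z_total = (94.57 + j122.8) / (375 + j3.085) = 0.2549 + j0.3254 A.
Step 6 — Convert to polar: |I| = 0.4133 A, ∠I = 51.9°.

I = 0.4133∠51.9° A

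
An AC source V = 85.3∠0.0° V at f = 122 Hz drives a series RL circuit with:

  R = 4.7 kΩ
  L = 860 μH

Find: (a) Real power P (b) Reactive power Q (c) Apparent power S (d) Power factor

Step 1 — Angular frequency: ω = 2π·f = 2π·122 = 766.5 rad/s.
Step 2 — Component impedances:
  R: Z = R = 4700 Ω
  L: Z = jωL = j·766.5·0.00086 = 0 + j0.6592 Ω
Step 3 — Series combination: Z_total = R + L = 4700 + j0.6592 Ω = 4700∠0.0° Ω.
Step 4 — Source phasor: V = 85.3∠0.0° V = 85.3 V.
Step 5 — Current: I = V / Z = 0.01815 - j2.546e-06 A = 0.01815∠-0.0° A.
Step 6 — Complex power: S = V·I* = 1.548 + j0.0002171 VA.
Step 7 — Real power: P = Re(S) = 1.548 W.
Step 8 — Reactive power: Q = Im(S) = 0.0002171 VAR.
Step 9 — Apparent power: |S| = 1.548 VA.
Step 10 — Power factor: PF = P/|S| = 1 (lagging).

(a) P = 1.548 W  (b) Q = 0.0002171 VAR  (c) S = 1.548 VA  (d) PF = 1 (lagging)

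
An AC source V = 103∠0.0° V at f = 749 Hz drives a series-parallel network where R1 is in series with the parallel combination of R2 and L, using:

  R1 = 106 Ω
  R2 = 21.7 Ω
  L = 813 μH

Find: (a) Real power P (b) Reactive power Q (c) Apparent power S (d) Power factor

Step 1 — Angular frequency: ω = 2π·f = 2π·749 = 4706 rad/s.
Step 2 — Component impedances:
  R1: Z = R = 106 Ω
  R2: Z = R = 21.7 Ω
  L: Z = jωL = j·4706·0.000813 = 0 + j3.826 Ω
Step 3 — Parallel branch: R2 || L = 1/(1/R2 + 1/L) = 0.6543 + j3.711 Ω.
Step 4 — Series with R1: Z_total = R1 + (R2 || L) = 106.7 + j3.711 Ω = 106.7∠2.0° Ω.
Step 5 — Source phasor: V = 103∠0.0° V = 103 V.
Step 6 — Current: I = V / Z = 0.9646 - j0.03356 A = 0.9652∠-2.0° A.
Step 7 — Complex power: S = V·I* = 99.35 + j3.457 VA.
Step 8 — Real power: P = Re(S) = 99.35 W.
Step 9 — Reactive power: Q = Im(S) = 3.457 VAR.
Step 10 — Apparent power: |S| = 99.41 VA.
Step 11 — Power factor: PF = P/|S| = 0.9994 (lagging).

(a) P = 99.35 W  (b) Q = 3.457 VAR  (c) S = 99.41 VA  (d) PF = 0.9994 (lagging)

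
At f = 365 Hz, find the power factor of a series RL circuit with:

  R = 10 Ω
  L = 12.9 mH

Step 1 — Angular frequency: ω = 2π·f = 2π·365 = 2293 rad/s.
Step 2 — Component impedances:
  R: Z = R = 10 Ω
  L: Z = jωL = j·2293·0.0129 = 0 + j29.58 Ω
Step 3 — Series combination: Z_total = R + L = 10 + j29.58 Ω = 31.23∠71.3° Ω.
Step 4 — Power factor: PF = cos(φ) = Re(Z)/|Z| = 10/31.23 = 0.3202.
Step 5 — Type: Im(Z) = 29.58 ⇒ lagging (phase φ = 71.3°).

PF = 0.3202 (lagging, φ = 71.3°)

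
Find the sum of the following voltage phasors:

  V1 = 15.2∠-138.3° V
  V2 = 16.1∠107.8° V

Step 1 — Convert each phasor to rectangular form:
  V1 = 15.2·(cos(-138.3°) + j·sin(-138.3°)) = -11.35 - j10.11 V
  V2 = 16.1·(cos(107.8°) + j·sin(107.8°)) = -4.922 + j15.33 V
Step 2 — Sum components: V_total = -16.27 + j5.218 V.
Step 3 — Convert to polar: |V_total| = 17.09 V, ∠V_total = 162.2°.

V_total = 17.09∠162.2° V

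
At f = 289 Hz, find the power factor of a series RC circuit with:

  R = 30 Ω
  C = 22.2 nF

Step 1 — Angular frequency: ω = 2π·f = 2π·289 = 1816 rad/s.
Step 2 — Component impedances:
  R: Z = R = 30 Ω
  C: Z = 1/(jωC) = -j/(ω·C) = 0 - j2.481e+04 Ω
Step 3 — Series combination: Z_total = R + C = 30 - j2.481e+04 Ω = 2.481e+04∠-89.9° Ω.
Step 4 — Power factor: PF = cos(φ) = Re(Z)/|Z| = 30/2.481e+04 = 0.001209.
Step 5 — Type: Im(Z) = -2.481e+04 ⇒ leading (phase φ = -89.9°).

PF = 0.001209 (leading, φ = -89.9°)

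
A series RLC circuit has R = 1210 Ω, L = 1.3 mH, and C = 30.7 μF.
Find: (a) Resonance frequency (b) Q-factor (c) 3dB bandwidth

Step 1 — Resonance: ω₀ = 1/√(LC) = 1/√(0.0013·3.07e-05) = 5006 rad/s.
Step 2 — f₀ = ω₀/(2π) = 796.7 Hz.
Step 3 — Series Q: Q = ω₀L/R = 5006·0.0013/1210 = 0.005378.
Step 4 — Bandwidth: Δω = ω₀/Q = 9.308e+05 rad/s; BW = Δω/(2π) = 1.481e+05 Hz.

(a) f₀ = 796.7 Hz  (b) Q = 0.005378  (c) BW = 1.481e+05 Hz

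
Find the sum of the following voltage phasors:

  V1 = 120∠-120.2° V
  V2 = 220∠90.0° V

Step 1 — Convert each phasor to rectangular form:
  V1 = 120·(cos(-120.2°) + j·sin(-120.2°)) = -60.36 - j103.7 V
  V2 = 220·(cos(90.0°) + j·sin(90.0°)) = 0 + j220 V
Step 2 — Sum components: V_total = -60.36 + j116.3 V.
Step 3 — Convert to polar: |V_total| = 131 V, ∠V_total = 117.4°.

V_total = 131∠117.4° V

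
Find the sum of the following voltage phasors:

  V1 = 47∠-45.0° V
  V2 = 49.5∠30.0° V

Step 1 — Convert each phasor to rectangular form:
  V1 = 47·(cos(-45.0°) + j·sin(-45.0°)) = 33.23 - j33.23 V
  V2 = 49.5·(cos(30.0°) + j·sin(30.0°)) = 42.87 + j24.75 V
Step 2 — Sum components: V_total = 76.1 - j8.484 V.
Step 3 — Convert to polar: |V_total| = 76.57 V, ∠V_total = -6.4°.

V_total = 76.57∠-6.4° V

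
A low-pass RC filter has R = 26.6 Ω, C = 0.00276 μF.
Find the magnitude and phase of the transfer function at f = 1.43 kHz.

Step 1 — Angular frequency: ω = 2π·1430 = 8985 rad/s.
Step 2 — Transfer function: H(jω) = 1/(1 + jωRC).
Step 3 — Denominator: 1 + jωRC = 1 + j·8985·26.6·2.76e-09 = 1 + j0.0006596.
Step 4 — H = 1 - j0.0006596.
Step 5 — Magnitude: |H| = 1 (-0.0 dB); phase: φ = -0.0°.

|H| = 1 (-0.0 dB), φ = -0.0°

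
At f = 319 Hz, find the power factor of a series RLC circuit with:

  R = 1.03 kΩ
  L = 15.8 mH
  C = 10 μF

Step 1 — Angular frequency: ω = 2π·f = 2π·319 = 2004 rad/s.
Step 2 — Component impedances:
  R: Z = R = 1030 Ω
  L: Z = jωL = j·2004·0.0158 = 0 + j31.67 Ω
  C: Z = 1/(jωC) = -j/(ω·C) = 0 - j49.89 Ω
Step 3 — Series combination: Z_total = R + L + C = 1030 - j18.22 Ω = 1030∠-1.0° Ω.
Step 4 — Power factor: PF = cos(φ) = Re(Z)/|Z| = 1030/1030.2 = 0.9998.
Step 5 — Type: Im(Z) = -18.22 ⇒ leading (phase φ = -1.0°).

PF = 0.9998 (leading, φ = -1.0°)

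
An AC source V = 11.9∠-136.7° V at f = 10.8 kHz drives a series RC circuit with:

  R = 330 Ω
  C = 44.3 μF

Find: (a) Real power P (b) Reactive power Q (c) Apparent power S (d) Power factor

Step 1 — Angular frequency: ω = 2π·f = 2π·1.08e+04 = 6.786e+04 rad/s.
Step 2 — Component impedances:
  R: Z = R = 330 Ω
  C: Z = 1/(jωC) = -j/(ω·C) = 0 - j0.3327 Ω
Step 3 — Series combination: Z_total = R + C = 330 - j0.3327 Ω = 330∠-0.1° Ω.
Step 4 — Source phasor: V = 11.9∠-136.7° V = -8.66 - j8.161 V.
Step 5 — Current: I = V / Z = -0.02622 - j0.02476 A = 0.03606∠-136.6° A.
Step 6 — Complex power: S = V·I* = 0.4291 - j0.0004326 VA.
Step 7 — Real power: P = Re(S) = 0.4291 W.
Step 8 — Reactive power: Q = Im(S) = -0.0004326 VAR.
Step 9 — Apparent power: |S| = 0.4291 VA.
Step 10 — Power factor: PF = P/|S| = 1 (leading).

(a) P = 0.4291 W  (b) Q = -0.0004326 VAR  (c) S = 0.4291 VA  (d) PF = 1 (leading)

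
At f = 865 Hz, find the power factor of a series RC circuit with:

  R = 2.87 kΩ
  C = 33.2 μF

Step 1 — Angular frequency: ω = 2π·f = 2π·865 = 5435 rad/s.
Step 2 — Component impedances:
  R: Z = R = 2870 Ω
  C: Z = 1/(jωC) = -j/(ω·C) = 0 - j5.542 Ω
Step 3 — Series combination: Z_total = R + C = 2870 - j5.542 Ω = 2870∠-0.1° Ω.
Step 4 — Power factor: PF = cos(φ) = Re(Z)/|Z| = 2870/2870 = 1.
Step 5 — Type: Im(Z) = -5.542 ⇒ leading (phase φ = -0.1°).

PF = 1 (leading, φ = -0.1°)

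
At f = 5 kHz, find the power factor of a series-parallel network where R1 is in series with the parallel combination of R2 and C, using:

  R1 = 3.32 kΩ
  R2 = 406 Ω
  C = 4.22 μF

Step 1 — Angular frequency: ω = 2π·f = 2π·5000 = 3.142e+04 rad/s.
Step 2 — Component impedances:
  R1: Z = R = 3320 Ω
  R2: Z = R = 406 Ω
  C: Z = 1/(jωC) = -j/(ω·C) = 0 - j7.543 Ω
Step 3 — Parallel branch: R2 || C = 1/(1/R2 + 1/C) = 0.1401 - j7.54 Ω.
Step 4 — Series with R1: Z_total = R1 + (R2 || C) = 3320 - j7.54 Ω = 3320∠-0.1° Ω.
Step 5 — Power factor: PF = cos(φ) = Re(Z)/|Z| = 3320/3320 = 1.
Step 6 — Type: Im(Z) = -7.54 ⇒ leading (phase φ = -0.1°).

PF = 1 (leading, φ = -0.1°)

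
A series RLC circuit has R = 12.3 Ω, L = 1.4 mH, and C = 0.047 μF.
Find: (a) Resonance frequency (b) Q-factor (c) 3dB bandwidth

Step 1 — Resonance condition Im(Z)=0 gives ω₀ = 1/√(LC).
Step 2 — ω₀ = 1/√(0.0014·4.7e-08) = 1.233e+05 rad/s.
Step 3 — f₀ = ω₀/(2π) = 1.962e+04 Hz.
Step 4 — Series Q: Q = ω₀L/R = 1.233e+05·0.0014/12.3 = 14.03.
Step 5 — 3dB bandwidth: Δω = ω₀/Q = 8786 rad/s; BW = Δω/(2π) = 1398 Hz.

(a) f₀ = 1.962e+04 Hz  (b) Q = 14.03  (c) BW = 1398 Hz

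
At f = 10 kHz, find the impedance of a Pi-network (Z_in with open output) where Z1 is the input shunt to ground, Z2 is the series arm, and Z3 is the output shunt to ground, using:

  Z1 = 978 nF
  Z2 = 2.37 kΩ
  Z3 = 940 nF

Step 1 — Angular frequency: ω = 2π·f = 2π·1e+04 = 6.283e+04 rad/s.
Step 2 — Component impedances:
  Z1: Z = 1/(jωC) = -j/(ω·C) = 0 - j16.27 Ω
  Z2: Z = R = 2370 Ω
  Z3: Z = 1/(jωC) = -j/(ω·C) = 0 - j16.93 Ω
Step 3 — With open output, the series arm Z2 and the output shunt Z3 appear in series to ground: Z2 + Z3 = 2370 - j16.93 Ω.
Step 4 — Parallel with input shunt Z1: Z_in = Z1 || (Z2 + Z3) = 0.1117 - j16.27 Ω = 16.27∠-89.6° Ω.

Z = 0.1117 - j16.27 Ω = 16.27∠-89.6° Ω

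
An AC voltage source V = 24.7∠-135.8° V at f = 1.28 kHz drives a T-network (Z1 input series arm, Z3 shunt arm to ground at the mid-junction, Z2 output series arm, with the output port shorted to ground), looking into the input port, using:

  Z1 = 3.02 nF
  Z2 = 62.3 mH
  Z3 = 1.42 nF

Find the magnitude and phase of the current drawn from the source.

Step 1 — Angular frequency: ω = 2π·f = 2π·1280 = 8042 rad/s.
Step 2 — Component impedances:
  Z1: Z = 1/(jωC) = -j/(ω·C) = 0 - j4.117e+04 Ω
  Z2: Z = jωL = j·8042·0.0623 = 0 + j501 Ω
  Z3: Z = 1/(jωC) = -j/(ω·C) = 0 - j8.756e+04 Ω
Step 3 — With the output port shorted to ground, the output series arm Z2 runs from the junction to ground; the shunt arm Z3 also runs from the junction to ground. They appear in parallel: Z3 || Z2 = 0 + j503.9 Ω.
Step 4 — Series with input arm Z1: Z_in = Z1 + (Z3 || Z2) = 0 - j4.067e+04 Ω = 4.067e+04∠-90.0° Ω.
Step 5 — Source phasor: V = 24.7∠-135.8° V = -17.71 - j17.22 V.
Step 6 — Ohm's law: I = V / Z_total = (-17.71 - j17.22) / (0 - j4.067e+04) = 0.0004234 - j0.0004354 A.
Step 7 — Convert to polar: |I| = 0.0006074 A, ∠I = -45.8°.

I = 0.0006074∠-45.8° A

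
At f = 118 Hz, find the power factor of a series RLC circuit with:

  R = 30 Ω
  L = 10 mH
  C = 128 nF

Step 1 — Angular frequency: ω = 2π·f = 2π·118 = 741.4 rad/s.
Step 2 — Component impedances:
  R: Z = R = 30 Ω
  L: Z = jωL = j·741.4·0.01 = 0 + j7.414 Ω
  C: Z = 1/(jωC) = -j/(ω·C) = 0 - j1.054e+04 Ω
Step 3 — Series combination: Z_total = R + L + C = 30 - j1.053e+04 Ω = 1.053e+04∠-89.8° Ω.
Step 4 — Power factor: PF = cos(φ) = Re(Z)/|Z| = 30/1.053e+04 = 0.002849.
Step 5 — Type: Im(Z) = -1.053e+04 ⇒ leading (phase φ = -89.8°).

PF = 0.002849 (leading, φ = -89.8°)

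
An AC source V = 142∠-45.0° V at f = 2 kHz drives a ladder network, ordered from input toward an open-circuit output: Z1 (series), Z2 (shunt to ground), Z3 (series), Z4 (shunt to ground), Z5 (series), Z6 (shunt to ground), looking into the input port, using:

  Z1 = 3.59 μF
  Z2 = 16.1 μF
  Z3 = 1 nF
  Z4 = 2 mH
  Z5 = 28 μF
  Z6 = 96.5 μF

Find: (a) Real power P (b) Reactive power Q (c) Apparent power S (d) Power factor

Step 1 — Angular frequency: ω = 2π·f = 2π·2000 = 1.257e+04 rad/s.
Step 2 — Component impedances:
  Z1: Z = 1/(jωC) = -j/(ω·C) = 0 - j22.17 Ω
  Z2: Z = 1/(jωC) = -j/(ω·C) = 0 - j4.943 Ω
  Z3: Z = 1/(jωC) = -j/(ω·C) = 0 - j7.958e+04 Ω
  Z4: Z = jωL = j·1.257e+04·0.002 = 0 + j25.13 Ω
  Z5: Z = 1/(jωC) = -j/(ω·C) = 0 - j2.842 Ω
  Z6: Z = 1/(jωC) = -j/(ω·C) = 0 - j0.8246 Ω
Step 3 — Ladder network (open output): work backward from the far end, alternating series and parallel combinations. Z_in = 0 - j27.11 Ω = 27.11∠-90.0° Ω.
Step 4 — Source phasor: V = 142∠-45.0° V = 100.4 - j100.4 V.
Step 5 — Current: I = V / Z = 3.704 + j3.704 A = 5.238∠45.0° A.
Step 6 — Complex power: S = V·I* = 0 - j743.8 VA.
Step 7 — Real power: P = Re(S) = 0 W.
Step 8 — Reactive power: Q = Im(S) = -743.8 VAR.
Step 9 — Apparent power: |S| = 743.8 VA.
Step 10 — Power factor: PF = P/|S| = 0 (leading).

(a) P = 0 W  (b) Q = -743.8 VAR  (c) S = 743.8 VA  (d) PF = 0 (leading)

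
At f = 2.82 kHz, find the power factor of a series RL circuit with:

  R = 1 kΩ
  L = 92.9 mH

Step 1 — Angular frequency: ω = 2π·f = 2π·2820 = 1.772e+04 rad/s.
Step 2 — Component impedances:
  R: Z = R = 1000 Ω
  L: Z = jωL = j·1.772e+04·0.0929 = 0 + j1646 Ω
Step 3 — Series combination: Z_total = R + L = 1000 + j1646 Ω = 1926∠58.7° Ω.
Step 4 — Power factor: PF = cos(φ) = Re(Z)/|Z| = 1000/1926 = 0.5192.
Step 5 — Type: Im(Z) = 1646 ⇒ lagging (phase φ = 58.7°).

PF = 0.5192 (lagging, φ = 58.7°)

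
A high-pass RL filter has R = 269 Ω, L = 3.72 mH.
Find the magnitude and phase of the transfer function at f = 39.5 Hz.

Step 1 — Angular frequency: ω = 2π·39.5 = 248.2 rad/s.
Step 2 — Transfer function: H(jω) = jωL/(R + jωL).
Step 3 — Numerator jωL = j·0.9233; denominator R + jωL = 269 + j0.9233.
Step 4 — H = 1.178e-05 + j0.003432.
Step 5 — Magnitude: |H| = 0.003432 (-49.3 dB); phase: φ = 89.8°.

|H| = 0.003432 (-49.3 dB), φ = 89.8°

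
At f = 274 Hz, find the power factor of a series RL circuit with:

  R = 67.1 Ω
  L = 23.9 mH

Step 1 — Angular frequency: ω = 2π·f = 2π·274 = 1722 rad/s.
Step 2 — Component impedances:
  R: Z = R = 67.1 Ω
  L: Z = jωL = j·1722·0.0239 = 0 + j41.15 Ω
Step 3 — Series combination: Z_total = R + L = 67.1 + j41.15 Ω = 78.71∠31.5° Ω.
Step 4 — Power factor: PF = cos(φ) = Re(Z)/|Z| = 67.1/78.71 = 0.8525.
Step 5 — Type: Im(Z) = 41.15 ⇒ lagging (phase φ = 31.5°).

PF = 0.8525 (lagging, φ = 31.5°)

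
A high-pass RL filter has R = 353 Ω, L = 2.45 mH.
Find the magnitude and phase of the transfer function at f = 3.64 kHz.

Step 1 — Angular frequency: ω = 2π·3640 = 2.287e+04 rad/s.
Step 2 — Transfer function: H(jω) = jωL/(R + jωL).
Step 3 — Numerator jωL = j·56.03; denominator R + jωL = 353 + j56.03.
Step 4 — H = 0.02458 + j0.1548.
Step 5 — Magnitude: |H| = 0.1568 (-16.1 dB); phase: φ = 81.0°.

|H| = 0.1568 (-16.1 dB), φ = 81.0°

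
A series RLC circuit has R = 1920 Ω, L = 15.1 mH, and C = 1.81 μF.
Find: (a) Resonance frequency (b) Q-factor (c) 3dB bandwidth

Step 1 — Resonance condition Im(Z)=0 gives ω₀ = 1/√(LC).
Step 2 — ω₀ = 1/√(0.0151·1.81e-06) = 6049 rad/s.
Step 3 — f₀ = ω₀/(2π) = 962.7 Hz.
Step 4 — Series Q: Q = ω₀L/R = 6049·0.0151/1920 = 0.04757.
Step 5 — 3dB bandwidth: Δω = ω₀/Q = 1.272e+05 rad/s; BW = Δω/(2π) = 2.024e+04 Hz.

(a) f₀ = 962.7 Hz  (b) Q = 0.04757  (c) BW = 2.024e+04 Hz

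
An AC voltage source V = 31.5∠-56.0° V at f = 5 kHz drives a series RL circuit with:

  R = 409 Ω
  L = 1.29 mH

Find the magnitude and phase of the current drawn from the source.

Step 1 — Angular frequency: ω = 2π·f = 2π·5000 = 3.142e+04 rad/s.
Step 2 — Component impedances:
  R: Z = R = 409 Ω
  L: Z = jωL = j·3.142e+04·0.00129 = 0 + j40.53 Ω
Step 3 — Series combination: Z_total = R + L = 409 + j40.53 Ω = 411∠5.7° Ω.
Step 4 — Source phasor: V = 31.5∠-56.0° V = 17.61 - j26.11 V.
Step 5 — Ohm's law: I = V / Z_total = (17.61 - j26.11) / (409 + j40.53) = 0.03638 - j0.06746 A.
Step 6 — Convert to polar: |I| = 0.07664 A, ∠I = -61.7°.

I = 0.07664∠-61.7° A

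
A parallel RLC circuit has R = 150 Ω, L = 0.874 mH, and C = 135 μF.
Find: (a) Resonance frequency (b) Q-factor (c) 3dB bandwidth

Step 1 — Resonance: ω₀ = 1/√(LC) = 1/√(0.000874·0.000135) = 2911 rad/s.
Step 2 — f₀ = ω₀/(2π) = 463.3 Hz.
Step 3 — Parallel Q: Q = R/(ω₀L) = 150/(2911·0.000874) = 58.95.
Step 4 — Bandwidth: Δω = ω₀/Q = 49.38 rad/s; BW = Δω/(2π) = 7.86 Hz.

(a) f₀ = 463.3 Hz  (b) Q = 58.95  (c) BW = 7.86 Hz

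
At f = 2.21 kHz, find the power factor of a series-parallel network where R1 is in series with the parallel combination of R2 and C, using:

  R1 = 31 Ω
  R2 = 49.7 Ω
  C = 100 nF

Step 1 — Angular frequency: ω = 2π·f = 2π·2210 = 1.389e+04 rad/s.
Step 2 — Component impedances:
  R1: Z = R = 31 Ω
  R2: Z = R = 49.7 Ω
  C: Z = 1/(jωC) = -j/(ω·C) = 0 - j720.2 Ω
Step 3 — Parallel branch: R2 || C = 1/(1/R2 + 1/C) = 49.46 - j3.414 Ω.
Step 4 — Series with R1: Z_total = R1 + (R2 || C) = 80.46 - j3.414 Ω = 80.54∠-2.4° Ω.
Step 5 — Power factor: PF = cos(φ) = Re(Z)/|Z| = 80.464/80.537 = 0.9991.
Step 6 — Type: Im(Z) = -3.414 ⇒ leading (phase φ = -2.4°).

PF = 0.9991 (leading, φ = -2.4°)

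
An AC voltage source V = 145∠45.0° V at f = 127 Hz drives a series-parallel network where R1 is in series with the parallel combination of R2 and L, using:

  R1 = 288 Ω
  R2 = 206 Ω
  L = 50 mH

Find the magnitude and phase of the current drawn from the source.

Step 1 — Angular frequency: ω = 2π·f = 2π·127 = 798 rad/s.
Step 2 — Component impedances:
  R1: Z = R = 288 Ω
  R2: Z = R = 206 Ω
  L: Z = jωL = j·798·0.05 = 0 + j39.9 Ω
Step 3 — Parallel branch: R2 || L = 1/(1/R2 + 1/L) = 7.448 + j38.46 Ω.
Step 4 — Series with R1: Z_total = R1 + (R2 || L) = 295.4 + j38.46 Ω = 297.9∠7.4° Ω.
Step 5 — Source phasor: V = 145∠45.0° V = 102.5 + j102.5 V.
Step 6 — Ohm's law: I = V / Z_total = (102.5 + j102.5) / (295.4 + j38.46) = 0.3857 + j0.2968 A.
Step 7 — Convert to polar: |I| = 0.4867 A, ∠I = 37.6°.

I = 0.4867∠37.6° A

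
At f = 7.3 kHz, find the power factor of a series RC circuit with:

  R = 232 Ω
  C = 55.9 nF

Step 1 — Angular frequency: ω = 2π·f = 2π·7300 = 4.587e+04 rad/s.
Step 2 — Component impedances:
  R: Z = R = 232 Ω
  C: Z = 1/(jωC) = -j/(ω·C) = 0 - j390 Ω
Step 3 — Series combination: Z_total = R + C = 232 - j390 Ω = 453.8∠-59.3° Ω.
Step 4 — Power factor: PF = cos(φ) = Re(Z)/|Z| = 232/453.8 = 0.5112.
Step 5 — Type: Im(Z) = -390 ⇒ leading (phase φ = -59.3°).

PF = 0.5112 (leading, φ = -59.3°)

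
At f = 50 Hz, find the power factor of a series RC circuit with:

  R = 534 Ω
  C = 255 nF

Step 1 — Angular frequency: ω = 2π·f = 2π·50 = 314.2 rad/s.
Step 2 — Component impedances:
  R: Z = R = 534 Ω
  C: Z = 1/(jωC) = -j/(ω·C) = 0 - j1.248e+04 Ω
Step 3 — Series combination: Z_total = R + C = 534 - j1.248e+04 Ω = 1.249e+04∠-87.6° Ω.
Step 4 — Power factor: PF = cos(φ) = Re(Z)/|Z| = 534/12494 = 0.04274.
Step 5 — Type: Im(Z) = -1.248e+04 ⇒ leading (phase φ = -87.6°).

PF = 0.04274 (leading, φ = -87.6°)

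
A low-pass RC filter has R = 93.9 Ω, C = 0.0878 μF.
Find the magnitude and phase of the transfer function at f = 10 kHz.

Step 1 — Angular frequency: ω = 2π·1e+04 = 6.283e+04 rad/s.
Step 2 — Transfer function: H(jω) = 1/(1 + jωRC).
Step 3 — Denominator: 1 + jωRC = 1 + j·6.283e+04·93.9·8.78e-08 = 1 + j0.518.
Step 4 — H = 0.7884 - j0.4084.
Step 5 — Magnitude: |H| = 0.8879 (-1.0 dB); phase: φ = -27.4°.

|H| = 0.8879 (-1.0 dB), φ = -27.4°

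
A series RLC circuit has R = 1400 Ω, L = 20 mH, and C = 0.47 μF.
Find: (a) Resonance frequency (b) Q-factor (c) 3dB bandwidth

Step 1 — Resonance condition Im(Z)=0 gives ω₀ = 1/√(LC).
Step 2 — ω₀ = 1/√(0.02·4.7e-07) = 1.031e+04 rad/s.
Step 3 — f₀ = ω₀/(2π) = 1642 Hz.
Step 4 — Series Q: Q = ω₀L/R = 1.031e+04·0.02/1400 = 0.1473.
Step 5 — 3dB bandwidth: Δω = ω₀/Q = 7e+04 rad/s; BW = Δω/(2π) = 1.114e+04 Hz.

(a) f₀ = 1642 Hz  (b) Q = 0.1473  (c) BW = 1.114e+04 Hz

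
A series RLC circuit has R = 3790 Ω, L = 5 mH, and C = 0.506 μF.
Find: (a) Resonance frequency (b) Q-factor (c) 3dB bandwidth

Step 1 — Resonance: ω₀ = 1/√(LC) = 1/√(0.005·5.06e-07) = 1.988e+04 rad/s.
Step 2 — f₀ = ω₀/(2π) = 3164 Hz.
Step 3 — Series Q: Q = ω₀L/R = 1.988e+04·0.005/3790 = 0.02623.
Step 4 — Bandwidth: Δω = ω₀/Q = 7.58e+05 rad/s; BW = Δω/(2π) = 1.206e+05 Hz.

(a) f₀ = 3164 Hz  (b) Q = 0.02623  (c) BW = 1.206e+05 Hz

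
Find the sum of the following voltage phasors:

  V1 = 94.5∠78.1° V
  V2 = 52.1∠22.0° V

Step 1 — Convert each phasor to rectangular form:
  V1 = 94.5·(cos(78.1°) + j·sin(78.1°)) = 19.49 + j92.47 V
  V2 = 52.1·(cos(22.0°) + j·sin(22.0°)) = 48.31 + j19.52 V
Step 2 — Sum components: V_total = 67.79 + j112 V.
Step 3 — Convert to polar: |V_total| = 130.9 V, ∠V_total = 58.8°.

V_total = 130.9∠58.8° V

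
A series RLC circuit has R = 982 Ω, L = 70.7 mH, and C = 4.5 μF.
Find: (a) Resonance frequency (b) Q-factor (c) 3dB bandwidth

Step 1 — Resonance: ω₀ = 1/√(LC) = 1/√(0.0707·4.5e-06) = 1773 rad/s.
Step 2 — f₀ = ω₀/(2π) = 282.2 Hz.
Step 3 — Series Q: Q = ω₀L/R = 1773·0.0707/982 = 0.1276.
Step 4 — Bandwidth: Δω = ω₀/Q = 1.389e+04 rad/s; BW = Δω/(2π) = 2211 Hz.

(a) f₀ = 282.2 Hz  (b) Q = 0.1276  (c) BW = 2211 Hz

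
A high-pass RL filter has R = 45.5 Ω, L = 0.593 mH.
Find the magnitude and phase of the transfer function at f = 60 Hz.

Step 1 — Angular frequency: ω = 2π·60 = 377 rad/s.
Step 2 — Transfer function: H(jω) = jωL/(R + jωL).
Step 3 — Numerator jωL = j·0.2236; denominator R + jωL = 45.5 + j0.2236.
Step 4 — H = 2.414e-05 + j0.004913.
Step 5 — Magnitude: |H| = 0.004913 (-46.2 dB); phase: φ = 89.7°.

|H| = 0.004913 (-46.2 dB), φ = 89.7°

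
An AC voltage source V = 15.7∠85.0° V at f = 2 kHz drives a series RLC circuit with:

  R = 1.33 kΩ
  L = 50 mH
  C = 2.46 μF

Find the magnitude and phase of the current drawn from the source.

Step 1 — Angular frequency: ω = 2π·f = 2π·2000 = 1.257e+04 rad/s.
Step 2 — Component impedances:
  R: Z = R = 1330 Ω
  L: Z = jωL = j·1.257e+04·0.05 = 0 + j628.3 Ω
  C: Z = 1/(jωC) = -j/(ω·C) = 0 - j32.35 Ω
Step 3 — Series combination: Z_total = R + L + C = 1330 + j596 Ω = 1457∠24.1° Ω.
Step 4 — Source phasor: V = 15.7∠85.0° V = 1.368 + j15.64 V.
Step 5 — Ohm's law: I = V / Z_total = (1.368 + j15.64) / (1330 + j596) = 0.005245 + j0.009409 A.
Step 6 — Convert to polar: |I| = 0.01077 A, ∠I = 60.9°.

I = 0.01077∠60.9° A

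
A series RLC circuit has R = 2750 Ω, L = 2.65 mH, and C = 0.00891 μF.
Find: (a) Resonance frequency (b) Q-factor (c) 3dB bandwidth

Step 1 — Resonance: ω₀ = 1/√(LC) = 1/√(0.00265·8.91e-09) = 2.058e+05 rad/s.
Step 2 — f₀ = ω₀/(2π) = 3.275e+04 Hz.
Step 3 — Series Q: Q = ω₀L/R = 2.058e+05·0.00265/2750 = 0.1983.
Step 4 — Bandwidth: Δω = ω₀/Q = 1.038e+06 rad/s; BW = Δω/(2π) = 1.652e+05 Hz.

(a) f₀ = 3.275e+04 Hz  (b) Q = 0.1983  (c) BW = 1.652e+05 Hz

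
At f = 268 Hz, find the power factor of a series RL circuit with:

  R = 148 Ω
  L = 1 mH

Step 1 — Angular frequency: ω = 2π·f = 2π·268 = 1684 rad/s.
Step 2 — Component impedances:
  R: Z = R = 148 Ω
  L: Z = jωL = j·1684·0.001 = 0 + j1.684 Ω
Step 3 — Series combination: Z_total = R + L = 148 + j1.684 Ω = 148∠0.7° Ω.
Step 4 — Power factor: PF = cos(φ) = Re(Z)/|Z| = 148/148.01 = 0.9999.
Step 5 — Type: Im(Z) = 1.684 ⇒ lagging (phase φ = 0.7°).

PF = 0.9999 (lagging, φ = 0.7°)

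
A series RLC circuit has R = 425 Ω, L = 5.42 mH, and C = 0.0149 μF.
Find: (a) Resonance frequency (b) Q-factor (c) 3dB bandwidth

Step 1 — Resonance condition Im(Z)=0 gives ω₀ = 1/√(LC).
Step 2 — ω₀ = 1/√(0.00542·1.49e-08) = 1.113e+05 rad/s.
Step 3 — f₀ = ω₀/(2π) = 1.771e+04 Hz.
Step 4 — Series Q: Q = ω₀L/R = 1.113e+05·0.00542/425 = 1.419.
Step 5 — 3dB bandwidth: Δω = ω₀/Q = 7.841e+04 rad/s; BW = Δω/(2π) = 1.248e+04 Hz.

(a) f₀ = 1.771e+04 Hz  (b) Q = 1.419  (c) BW = 1.248e+04 Hz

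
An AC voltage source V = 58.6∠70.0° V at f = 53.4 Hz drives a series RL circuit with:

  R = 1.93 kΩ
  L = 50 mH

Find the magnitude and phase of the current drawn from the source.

Step 1 — Angular frequency: ω = 2π·f = 2π·53.4 = 335.5 rad/s.
Step 2 — Component impedances:
  R: Z = R = 1930 Ω
  L: Z = jωL = j·335.5·0.05 = 0 + j16.78 Ω
Step 3 — Series combination: Z_total = R + L = 1930 + j16.78 Ω = 1930∠0.5° Ω.
Step 4 — Source phasor: V = 58.6∠70.0° V = 20.04 + j55.07 V.
Step 5 — Ohm's law: I = V / Z_total = (20.04 + j55.07) / (1930 + j16.78) = 0.01063 + j0.02844 A.
Step 6 — Convert to polar: |I| = 0.03036 A, ∠I = 69.5°.

I = 0.03036∠69.5° A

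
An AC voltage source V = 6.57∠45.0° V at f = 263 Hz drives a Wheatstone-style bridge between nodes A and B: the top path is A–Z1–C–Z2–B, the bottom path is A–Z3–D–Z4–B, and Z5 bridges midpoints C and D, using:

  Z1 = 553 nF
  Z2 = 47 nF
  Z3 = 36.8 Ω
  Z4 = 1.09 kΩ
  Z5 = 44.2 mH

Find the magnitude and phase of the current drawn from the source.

Step 1 — Angular frequency: ω = 2π·f = 2π·263 = 1652 rad/s.
Step 2 — Component impedances:
  Z1: Z = 1/(jωC) = -j/(ω·C) = 0 - j1094 Ω
  Z2: Z = 1/(jωC) = -j/(ω·C) = 0 - j1.288e+04 Ω
  Z3: Z = R = 36.8 Ω
  Z4: Z = R = 1090 Ω
  Z5: Z = jωL = j·1652·0.0442 = 0 + j73.04 Ω
Step 3 — Bridge requires nodal analysis (the Z5 bridge couples midpoints C and D, so the two paths cannot be reduced to a simple series/parallel combination). Setting node B to ground and injecting 1 A at node A, the 3-node admittance system at A, C, D solves to V_A = Z_AB = 1119 - j93.05 Ω = 1123∠-4.8° Ω.
Step 4 — Source phasor: V = 6.57∠45.0° V = 4.646 + j4.646 V.
Step 5 — Ohm's law: I = V / Z_total = (4.646 + j4.646) / (1119 - j93.05) = 0.00378 + j0.004466 A.
Step 6 — Convert to polar: |I| = 0.005851 A, ∠I = 49.8°.

I = 0.005851∠49.8° A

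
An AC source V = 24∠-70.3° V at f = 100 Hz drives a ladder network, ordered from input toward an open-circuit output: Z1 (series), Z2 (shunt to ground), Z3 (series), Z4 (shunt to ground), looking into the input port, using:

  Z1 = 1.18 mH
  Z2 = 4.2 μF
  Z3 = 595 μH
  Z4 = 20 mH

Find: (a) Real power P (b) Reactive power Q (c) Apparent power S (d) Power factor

Step 1 — Angular frequency: ω = 2π·f = 2π·100 = 628.3 rad/s.
Step 2 — Component impedances:
  Z1: Z = jωL = j·628.3·0.00118 = 0 + j0.7414 Ω
  Z2: Z = 1/(jωC) = -j/(ω·C) = 0 - j378.9 Ω
  Z3: Z = jωL = j·628.3·0.000595 = 0 + j0.3738 Ω
  Z4: Z = jωL = j·628.3·0.02 = 0 + j12.57 Ω
Step 3 — Ladder network (open output): work backward from the far end, alternating series and parallel combinations. Z_in = 0 + j14.14 Ω = 14.14∠90.0° Ω.
Step 4 — Source phasor: V = 24∠-70.3° V = 8.09 - j22.6 V.
Step 5 — Current: I = V / Z = -1.598 - j0.5722 A = 1.697∠-160.3° A.
Step 6 — Complex power: S = V·I* = 0 + j40.74 VA.
Step 7 — Real power: P = Re(S) = 0 W.
Step 8 — Reactive power: Q = Im(S) = 40.74 VAR.
Step 9 — Apparent power: |S| = 40.74 VA.
Step 10 — Power factor: PF = P/|S| = 0 (lagging).

(a) P = 0 W  (b) Q = 40.74 VAR  (c) S = 40.74 VA  (d) PF = 0 (lagging)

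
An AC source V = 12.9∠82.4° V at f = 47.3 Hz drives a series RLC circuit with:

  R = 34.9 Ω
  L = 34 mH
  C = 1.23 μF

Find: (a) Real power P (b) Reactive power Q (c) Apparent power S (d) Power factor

Step 1 — Angular frequency: ω = 2π·f = 2π·47.3 = 297.2 rad/s.
Step 2 — Component impedances:
  R: Z = R = 34.9 Ω
  L: Z = jωL = j·297.2·0.034 = 0 + j10.1 Ω
  C: Z = 1/(jωC) = -j/(ω·C) = 0 - j2736 Ω
Step 3 — Series combination: Z_total = R + L + C = 34.9 - j2726 Ω = 2726∠-89.3° Ω.
Step 4 — Source phasor: V = 12.9∠82.4° V = 1.706 + j12.79 V.
Step 5 — Current: I = V / Z = -0.004683 + j0.0006859 A = 0.004733∠171.7° A.
Step 6 — Complex power: S = V·I* = 0.0007817 - j0.06105 VA.
Step 7 — Real power: P = Re(S) = 0.0007817 W.
Step 8 — Reactive power: Q = Im(S) = -0.06105 VAR.
Step 9 — Apparent power: |S| = 0.06105 VA.
Step 10 — Power factor: PF = P/|S| = 0.0128 (leading).

(a) P = 0.0007817 W  (b) Q = -0.06105 VAR  (c) S = 0.06105 VA  (d) PF = 0.0128 (leading)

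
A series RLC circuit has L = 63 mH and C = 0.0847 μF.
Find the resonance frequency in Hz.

Step 1 — Resonance condition Im(Z)=0 gives ω₀ = 1/√(LC).
Step 2 — ω₀ = 1/√(0.063·8.47e-08) = 1.369e+04 rad/s.
Step 3 — f₀ = ω₀/(2π) = 2179 Hz.

f₀ = 2179 Hz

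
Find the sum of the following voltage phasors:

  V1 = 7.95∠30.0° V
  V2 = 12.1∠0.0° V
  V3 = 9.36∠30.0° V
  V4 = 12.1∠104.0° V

Step 1 — Convert each phasor to rectangular form:
  V1 = 7.95·(cos(30.0°) + j·sin(30.0°)) = 6.885 + j3.975 V
  V2 = 12.1·(cos(0.0°) + j·sin(0.0°)) = 12.1 V
  V3 = 9.36·(cos(30.0°) + j·sin(30.0°)) = 8.106 + j4.68 V
  V4 = 12.1·(cos(104.0°) + j·sin(104.0°)) = -2.927 + j11.74 V
Step 2 — Sum components: V_total = 24.16 + j20.4 V.
Step 3 — Convert to polar: |V_total| = 31.62 V, ∠V_total = 40.2°.

V_total = 31.62∠40.2° V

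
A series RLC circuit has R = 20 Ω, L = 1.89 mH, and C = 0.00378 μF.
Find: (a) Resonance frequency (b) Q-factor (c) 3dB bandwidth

Step 1 — Resonance condition Im(Z)=0 gives ω₀ = 1/√(LC).
Step 2 — ω₀ = 1/√(0.00189·3.78e-09) = 3.741e+05 rad/s.
Step 3 — f₀ = ω₀/(2π) = 5.954e+04 Hz.
Step 4 — Series Q: Q = ω₀L/R = 3.741e+05·0.00189/20 = 35.36.
Step 5 — 3dB bandwidth: Δω = ω₀/Q = 1.058e+04 rad/s; BW = Δω/(2π) = 1684 Hz.

(a) f₀ = 5.954e+04 Hz  (b) Q = 35.36  (c) BW = 1684 Hz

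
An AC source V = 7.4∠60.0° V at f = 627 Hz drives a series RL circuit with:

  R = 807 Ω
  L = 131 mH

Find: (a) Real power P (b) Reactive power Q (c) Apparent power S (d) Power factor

Step 1 — Angular frequency: ω = 2π·f = 2π·627 = 3940 rad/s.
Step 2 — Component impedances:
  R: Z = R = 807 Ω
  L: Z = jωL = j·3940·0.131 = 0 + j516.1 Ω
Step 3 — Series combination: Z_total = R + L = 807 + j516.1 Ω = 957.9∠32.6° Ω.
Step 4 — Source phasor: V = 7.4∠60.0° V = 3.7 + j6.409 V.
Step 5 — Current: I = V / Z = 0.006858 + j0.003555 A = 0.007725∠27.4° A.
Step 6 — Complex power: S = V·I* = 0.04816 + j0.0308 VA.
Step 7 — Real power: P = Re(S) = 0.04816 W.
Step 8 — Reactive power: Q = Im(S) = 0.0308 VAR.
Step 9 — Apparent power: |S| = 0.05717 VA.
Step 10 — Power factor: PF = P/|S| = 0.8425 (lagging).

(a) P = 0.04816 W  (b) Q = 0.0308 VAR  (c) S = 0.05717 VA  (d) PF = 0.8425 (lagging)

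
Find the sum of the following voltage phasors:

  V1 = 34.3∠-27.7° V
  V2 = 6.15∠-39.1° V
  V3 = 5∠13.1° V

Step 1 — Convert each phasor to rectangular form:
  V1 = 34.3·(cos(-27.7°) + j·sin(-27.7°)) = 30.37 - j15.94 V
  V2 = 6.15·(cos(-39.1°) + j·sin(-39.1°)) = 4.773 - j3.879 V
  V3 = 5·(cos(13.1°) + j·sin(13.1°)) = 4.87 + j1.133 V
Step 2 — Sum components: V_total = 40.01 - j18.69 V.
Step 3 — Convert to polar: |V_total| = 44.16 V, ∠V_total = -25.0°.

V_total = 44.16∠-25.0° V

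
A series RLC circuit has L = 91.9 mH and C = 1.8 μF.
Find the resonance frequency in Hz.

Step 1 — Resonance condition Im(Z)=0 gives ω₀ = 1/√(LC).
Step 2 — ω₀ = 1/√(0.0919·1.8e-06) = 2459 rad/s.
Step 3 — f₀ = ω₀/(2π) = 391.3 Hz.

f₀ = 391.3 Hz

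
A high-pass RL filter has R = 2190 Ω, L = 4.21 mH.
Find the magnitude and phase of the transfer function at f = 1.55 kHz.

Step 1 — Angular frequency: ω = 2π·1550 = 9739 rad/s.
Step 2 — Transfer function: H(jω) = jωL/(R + jωL).
Step 3 — Numerator jωL = j·41; denominator R + jωL = 2190 + j41.
Step 4 — H = 0.0003504 + j0.01872.
Step 5 — Magnitude: |H| = 0.01872 (-34.6 dB); phase: φ = 88.9°.

|H| = 0.01872 (-34.6 dB), φ = 88.9°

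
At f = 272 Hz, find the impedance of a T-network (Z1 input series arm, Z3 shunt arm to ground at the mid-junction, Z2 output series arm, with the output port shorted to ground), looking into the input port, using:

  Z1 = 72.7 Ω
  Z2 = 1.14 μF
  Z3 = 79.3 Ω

Step 1 — Angular frequency: ω = 2π·f = 2π·272 = 1709 rad/s.
Step 2 — Component impedances:
  Z1: Z = R = 72.7 Ω
  Z2: Z = 1/(jωC) = -j/(ω·C) = 0 - j513.3 Ω
  Z3: Z = R = 79.3 Ω
Step 3 — With the output port shorted to ground, the output series arm Z2 runs from the junction to ground; the shunt arm Z3 also runs from the junction to ground. They appear in parallel: Z3 || Z2 = 77.45 - j11.97 Ω.
Step 4 — Series with input arm Z1: Z_in = Z1 + (Z3 || Z2) = 150.2 - j11.97 Ω = 150.6∠-4.6° Ω.

Z = 150.2 - j11.97 Ω = 150.6∠-4.6° Ω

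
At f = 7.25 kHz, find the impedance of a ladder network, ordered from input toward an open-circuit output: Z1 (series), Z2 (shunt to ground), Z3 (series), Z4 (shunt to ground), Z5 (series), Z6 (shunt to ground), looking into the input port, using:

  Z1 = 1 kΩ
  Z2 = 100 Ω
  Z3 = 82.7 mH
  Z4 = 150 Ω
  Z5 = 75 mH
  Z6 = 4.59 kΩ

Step 1 — Angular frequency: ω = 2π·f = 2π·7250 = 4.555e+04 rad/s.
Step 2 — Component impedances:
  Z1: Z = R = 1000 Ω
  Z2: Z = R = 100 Ω
  Z3: Z = jωL = j·4.555e+04·0.0827 = 0 + j3767 Ω
  Z4: Z = R = 150 Ω
  Z5: Z = jωL = j·4.555e+04·0.075 = 0 + j3416 Ω
  Z6: Z = R = 4590 Ω
Step 3 — Ladder network (open output): work backward from the far end, alternating series and parallel combinations. Z_in = 1100 + j2.642 Ω = 1100∠0.1° Ω.

Z = 1100 + j2.642 Ω = 1100∠0.1° Ω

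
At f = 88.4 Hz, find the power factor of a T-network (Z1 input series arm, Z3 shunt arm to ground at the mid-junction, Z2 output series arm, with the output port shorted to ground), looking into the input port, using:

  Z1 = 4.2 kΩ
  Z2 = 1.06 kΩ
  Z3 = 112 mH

Step 1 — Angular frequency: ω = 2π·f = 2π·88.4 = 555.4 rad/s.
Step 2 — Component impedances:
  Z1: Z = R = 4200 Ω
  Z2: Z = R = 1060 Ω
  Z3: Z = jωL = j·555.4·0.112 = 0 + j62.21 Ω
Step 3 — With the output port shorted to ground, the output series arm Z2 runs from the junction to ground; the shunt arm Z3 also runs from the junction to ground. They appear in parallel: Z3 || Z2 = 3.638 + j62 Ω.
Step 4 — Series with input arm Z1: Z_in = Z1 + (Z3 || Z2) = 4204 + j62 Ω = 4204∠0.8° Ω.
Step 5 — Power factor: PF = cos(φ) = Re(Z)/|Z| = 4203.6/4204.1 = 0.9999.
Step 6 — Type: Im(Z) = 62 ⇒ lagging (phase φ = 0.8°).

PF = 0.9999 (lagging, φ = 0.8°)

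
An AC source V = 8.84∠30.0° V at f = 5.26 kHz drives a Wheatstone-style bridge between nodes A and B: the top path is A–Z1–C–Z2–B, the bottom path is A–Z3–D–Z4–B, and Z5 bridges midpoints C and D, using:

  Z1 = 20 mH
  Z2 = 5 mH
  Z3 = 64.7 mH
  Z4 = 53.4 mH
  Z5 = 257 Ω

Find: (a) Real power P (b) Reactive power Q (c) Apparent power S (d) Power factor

Step 1 — Angular frequency: ω = 2π·f = 2π·5260 = 3.305e+04 rad/s.
Step 2 — Component impedances:
  Z1: Z = jωL = j·3.305e+04·0.02 = 0 + j661 Ω
  Z2: Z = jωL = j·3.305e+04·0.005 = 0 + j165.2 Ω
  Z3: Z = jωL = j·3.305e+04·0.0647 = 0 + j2138 Ω
  Z4: Z = jωL = j·3.305e+04·0.0534 = 0 + j1765 Ω
  Z5: Z = R = 257 Ω
Step 3 — Bridge requires nodal analysis (the Z5 bridge couples midpoints C and D, so the two paths cannot be reduced to a simple series/parallel combination). Setting node B to ground and injecting 1 A at node A, the 3-node admittance system at A, C, D solves to V_A = Z_AB = 5.542 + j657.3 Ω = 657.3∠89.5° Ω.
Step 4 — Source phasor: V = 8.84∠30.0° V = 7.656 + j4.42 V.
Step 5 — Current: I = V / Z = 0.006823 - j0.01159 A = 0.01345∠-59.5° A.
Step 6 — Complex power: S = V·I* = 0.001002 + j0.1189 VA.
Step 7 — Real power: P = Re(S) = 0.001002 W.
Step 8 — Reactive power: Q = Im(S) = 0.1189 VAR.
Step 9 — Apparent power: |S| = 0.1189 VA.
Step 10 — Power factor: PF = P/|S| = 0.008431 (lagging).

(a) P = 0.001002 W  (b) Q = 0.1189 VAR  (c) S = 0.1189 VA  (d) PF = 0.008431 (lagging)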